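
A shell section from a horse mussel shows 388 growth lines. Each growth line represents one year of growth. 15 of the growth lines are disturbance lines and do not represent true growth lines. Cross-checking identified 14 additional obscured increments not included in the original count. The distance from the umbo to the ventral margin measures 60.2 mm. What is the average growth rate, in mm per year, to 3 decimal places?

True growth line count = 388 − 15 + 14 = 387.
Extension rate ≈ 60.2 / 387 = 0.156 mm per year.

0.156 mm per year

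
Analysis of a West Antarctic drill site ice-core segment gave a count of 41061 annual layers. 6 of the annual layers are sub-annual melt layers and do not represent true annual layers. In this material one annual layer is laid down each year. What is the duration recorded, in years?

41055 years

Correcting the raw count gives 41061 − 6 = 41055 true annual layers.
At one annual layer per year, that is 41055 years.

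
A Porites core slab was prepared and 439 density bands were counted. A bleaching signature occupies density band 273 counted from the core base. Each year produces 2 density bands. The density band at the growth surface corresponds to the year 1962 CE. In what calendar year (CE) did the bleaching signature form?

1879 CE

The bleaching signature sits at density band 273 from the core base, so 439 − 273 = 166 density bands formed after it.
166 density bands at 2 per year is 166 / 2 = 83 years.
The density band at the growth surface is 1962 CE, so the bleaching signature dates to 1962 − 83 = 1879 CE.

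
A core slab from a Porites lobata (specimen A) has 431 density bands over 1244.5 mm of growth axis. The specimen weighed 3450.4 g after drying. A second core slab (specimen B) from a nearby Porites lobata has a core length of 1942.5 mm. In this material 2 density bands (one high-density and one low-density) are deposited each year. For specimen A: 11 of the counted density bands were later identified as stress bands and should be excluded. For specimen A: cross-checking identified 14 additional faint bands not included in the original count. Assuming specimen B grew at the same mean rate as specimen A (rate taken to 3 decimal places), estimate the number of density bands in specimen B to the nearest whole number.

Specimen A: correcting the raw count gives 431 − 11 + 14 = 434 true density bands.
Specimen A: 434 density bands at 2 per year is 434 / 2 = 217 years.
A: 1244.5 mm over 217 years gives 1244.5 / 217 ≈ 5.735 mm per year.
For B, 1942.5 / 5.735 = 338.71 years; at 2 density bands per year that is 338.71 × 2 ≈ 677 density bands.

677 density bands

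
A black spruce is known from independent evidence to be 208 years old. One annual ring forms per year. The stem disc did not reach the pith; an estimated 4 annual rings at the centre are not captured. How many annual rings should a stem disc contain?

One annual ring per year gives 208 annual rings over 208 years.
208 − 4 missed = 204 annual rings expected in the prepared section.

204 annual rings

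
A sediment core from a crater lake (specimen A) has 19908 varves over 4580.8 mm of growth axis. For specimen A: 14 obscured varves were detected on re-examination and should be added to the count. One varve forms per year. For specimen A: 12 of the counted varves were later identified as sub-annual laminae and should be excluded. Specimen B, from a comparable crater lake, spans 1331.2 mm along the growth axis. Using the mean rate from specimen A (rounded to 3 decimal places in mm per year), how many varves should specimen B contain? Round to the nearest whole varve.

Specimen A: correcting the raw count gives 19908 − 12 + 14 = 19910 true varves.
A: Extension rate ≈ 4580.8 / 19910 = 0.230 mm per year.
B spans 1331.2 / 0.230 = 5787.83 years ≈ 5788 varves.

5788 varves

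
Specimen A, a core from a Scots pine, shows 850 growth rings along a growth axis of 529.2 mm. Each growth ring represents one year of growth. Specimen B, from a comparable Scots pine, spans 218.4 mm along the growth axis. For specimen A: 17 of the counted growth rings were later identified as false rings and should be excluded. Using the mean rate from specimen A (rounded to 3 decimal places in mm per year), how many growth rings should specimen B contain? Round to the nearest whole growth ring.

Specimen A: true growth ring count = 850 − 17 = 833.
A: Mean rate = 529.2 mm / 833 years ≈ 0.635 mm/yr.
For B, 218.4 / 0.635 = 343.94 years ≈ 344 growth rings.

344 growth rings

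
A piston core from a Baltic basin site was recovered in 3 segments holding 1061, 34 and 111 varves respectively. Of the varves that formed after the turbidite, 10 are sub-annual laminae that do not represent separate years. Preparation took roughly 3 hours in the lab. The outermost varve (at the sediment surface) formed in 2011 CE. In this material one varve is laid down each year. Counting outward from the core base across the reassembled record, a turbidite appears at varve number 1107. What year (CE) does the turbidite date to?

Total varves = 1061 + 34 + 111 = 1206.
Between varve 1107 and the sediment surface there are 1206 − 1107 = 99 varves.
Removing the 10 false varves leaves 99 − 10 = 89 true varves beyond the turbidite.
2011 − 89 = 1922 CE.

1922 CE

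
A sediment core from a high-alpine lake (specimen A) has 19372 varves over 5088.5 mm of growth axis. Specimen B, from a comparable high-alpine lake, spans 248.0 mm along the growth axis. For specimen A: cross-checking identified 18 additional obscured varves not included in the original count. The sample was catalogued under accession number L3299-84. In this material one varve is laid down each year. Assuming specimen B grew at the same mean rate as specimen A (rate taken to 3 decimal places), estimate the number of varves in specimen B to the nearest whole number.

Specimen A: adjusted count: 19372 + 18 = 19390 varves.
A: 5088.5 mm over 19390 years gives 5088.5 / 19390 ≈ 0.262 mm/yr.
B spans 248.0 / 0.262 = 946.56 years ≈ 947 varves.

947 varves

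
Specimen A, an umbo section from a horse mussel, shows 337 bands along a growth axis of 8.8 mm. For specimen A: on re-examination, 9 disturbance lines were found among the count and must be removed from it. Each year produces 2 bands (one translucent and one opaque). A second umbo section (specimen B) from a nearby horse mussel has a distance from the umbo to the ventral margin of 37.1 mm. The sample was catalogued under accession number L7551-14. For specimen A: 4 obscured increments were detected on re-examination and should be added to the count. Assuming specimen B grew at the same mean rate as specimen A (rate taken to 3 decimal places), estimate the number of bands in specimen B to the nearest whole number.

1400 bands

Specimen A: adjusted count: 337 − 9 + 4 = 332 bands.
Specimen A: 332 bands at 2 per year is 332 / 2 = 166 years.
A: 8.8 mm over 166 years gives 8.8 / 166 ≈ 0.053 mm/yr.
B spans 37.1 / 0.053 = 700.00 years; at 2 bands per year that is 700.00 × 2 ≈ 1400 bands.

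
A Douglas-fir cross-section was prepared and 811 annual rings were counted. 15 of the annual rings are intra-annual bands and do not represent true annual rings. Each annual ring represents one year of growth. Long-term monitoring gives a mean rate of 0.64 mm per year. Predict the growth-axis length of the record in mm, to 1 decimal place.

509.4 mm

Adjusted count: 811 − 15 = 796 annual rings.
Predicted length = 0.64 mm/year × 796 years = 509.4 mm.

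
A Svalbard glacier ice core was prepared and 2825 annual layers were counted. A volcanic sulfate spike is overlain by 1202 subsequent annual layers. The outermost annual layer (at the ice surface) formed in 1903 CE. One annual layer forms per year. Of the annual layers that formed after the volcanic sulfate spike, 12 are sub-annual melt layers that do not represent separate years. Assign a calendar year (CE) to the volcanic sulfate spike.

713 CE

There are 1202 annual layers younger than the volcanic sulfate spike.
Removing the 12 false annual layers leaves 1202 − 12 = 1190 true annual layers beyond the volcanic sulfate spike.
The annual layer at the ice surface is 1903 CE, so the volcanic sulfate spike dates to 1903 − 1190 = 713 CE.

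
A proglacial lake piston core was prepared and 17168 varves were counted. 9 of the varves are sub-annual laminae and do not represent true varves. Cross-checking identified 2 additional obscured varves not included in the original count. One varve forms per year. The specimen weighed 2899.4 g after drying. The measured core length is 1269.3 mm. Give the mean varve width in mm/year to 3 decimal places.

After corrections the count is 17168 − 9 + 2 = 17161 varves.
Mean rate = 1269.3 mm / 17161 years ≈ 0.074 mm/year.

0.074 mm/year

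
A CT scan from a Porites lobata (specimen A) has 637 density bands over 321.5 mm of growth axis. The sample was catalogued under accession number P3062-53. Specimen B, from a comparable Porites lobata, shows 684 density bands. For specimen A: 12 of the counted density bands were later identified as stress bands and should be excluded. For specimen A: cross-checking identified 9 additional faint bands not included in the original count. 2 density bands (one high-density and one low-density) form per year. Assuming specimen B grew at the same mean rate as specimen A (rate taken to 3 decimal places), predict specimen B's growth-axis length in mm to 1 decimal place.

346.8 mm

Specimen A: adjusted count: 637 − 12 + 9 = 634 density bands.
Specimen A: 634 density bands at 2 per year is 634 / 2 = 317 years.
A: Mean rate = 321.5 mm / 317 years ≈ 1.014 mm per year.
Specimen B: 684 density bands at 2 per year is 684 / 2 = 342 years. For B, 1.014 mm/year × 342 years = 346.8 mm.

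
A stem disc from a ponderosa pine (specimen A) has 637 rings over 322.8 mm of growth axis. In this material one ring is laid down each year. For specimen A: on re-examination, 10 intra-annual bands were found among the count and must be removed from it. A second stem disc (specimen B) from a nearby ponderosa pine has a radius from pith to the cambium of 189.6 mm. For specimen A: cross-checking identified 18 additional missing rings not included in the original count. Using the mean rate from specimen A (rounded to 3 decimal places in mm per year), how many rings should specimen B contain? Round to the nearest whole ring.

379 rings

Specimen A: true ring count = 637 − 10 + 18 = 645.
A: 322.8 mm over 645 years gives 322.8 / 645 ≈ 0.500 mm/year.
B spans 189.6 / 0.500 = 379.20 years ≈ 379 rings.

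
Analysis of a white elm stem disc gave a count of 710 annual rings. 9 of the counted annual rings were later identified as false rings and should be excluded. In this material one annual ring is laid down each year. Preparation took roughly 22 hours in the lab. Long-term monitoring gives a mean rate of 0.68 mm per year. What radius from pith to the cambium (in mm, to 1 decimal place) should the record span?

476.7 mm

Correcting the raw count gives 710 − 9 = 701 true annual rings.
701 years at 0.68 mm/year gives 0.68 × 701 = 476.7 mm.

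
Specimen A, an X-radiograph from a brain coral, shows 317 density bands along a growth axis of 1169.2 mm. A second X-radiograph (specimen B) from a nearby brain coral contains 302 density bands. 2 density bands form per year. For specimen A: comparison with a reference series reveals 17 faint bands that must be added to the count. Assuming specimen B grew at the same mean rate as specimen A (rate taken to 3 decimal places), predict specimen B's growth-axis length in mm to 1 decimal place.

1057.2 mm

Specimen A: correcting the raw count gives 317 + 17 = 334 true density bands.
Specimen A: 334 density bands at 2 per year is 334 / 2 = 167 years.
A: 1169.2 mm over 167 years gives 1169.2 / 167 ≈ 7.001 mm/year.
Specimen B: dividing by 2 density bands per year: 302 / 2 = 151 years. Length of B = 7.001 × 151 = 1057.2 mm.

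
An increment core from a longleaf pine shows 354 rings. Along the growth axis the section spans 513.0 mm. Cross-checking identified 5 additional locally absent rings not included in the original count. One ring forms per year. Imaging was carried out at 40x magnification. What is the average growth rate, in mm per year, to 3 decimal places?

1.429 mm per year

Adjusted count: 354 + 5 = 359 rings.
513.0 mm over 359 years gives 513.0 / 359 ≈ 1.429 mm per year.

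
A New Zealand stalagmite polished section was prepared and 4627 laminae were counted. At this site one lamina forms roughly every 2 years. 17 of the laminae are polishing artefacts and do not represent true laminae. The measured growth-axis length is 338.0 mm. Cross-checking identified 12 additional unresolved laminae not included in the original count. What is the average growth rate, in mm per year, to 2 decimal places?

True lamina count = 4627 − 17 + 12 = 4622.
Multiplying by 2 years per lamina: 4622 × 2 = 9244 years.
338.0 mm over 9244 years gives 338.0 / 9244 ≈ 0.04 mm per year.

0.04 mm per year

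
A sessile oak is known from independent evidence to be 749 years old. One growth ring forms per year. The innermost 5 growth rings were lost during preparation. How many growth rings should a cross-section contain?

744 growth rings

One growth ring per year gives 749 growth rings over 749 years.
Subtracting the 5 growth rings not captured gives 749 − 5 = 744 growth rings in the record.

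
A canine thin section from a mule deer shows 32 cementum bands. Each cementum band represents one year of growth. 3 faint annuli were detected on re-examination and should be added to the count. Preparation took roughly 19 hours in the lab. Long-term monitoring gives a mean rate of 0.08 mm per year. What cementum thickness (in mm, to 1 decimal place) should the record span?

2.8 mm

After corrections the count is 32 + 3 = 35 cementum bands.
35 years at 0.08 mm/year gives 0.08 × 35 = 2.8 mm.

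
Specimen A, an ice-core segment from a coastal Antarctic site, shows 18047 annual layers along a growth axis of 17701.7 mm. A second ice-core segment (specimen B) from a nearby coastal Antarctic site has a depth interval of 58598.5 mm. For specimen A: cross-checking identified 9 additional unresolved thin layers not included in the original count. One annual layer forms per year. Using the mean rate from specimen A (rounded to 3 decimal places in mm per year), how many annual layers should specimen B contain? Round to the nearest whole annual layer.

Specimen A: adjusted count: 18047 + 9 = 18056 annual layers.
A: Extension rate ≈ 17701.7 / 18056 = 0.980 mm/yr.
B spans 58598.5 / 0.980 = 59794.39 years ≈ 59794 annual layers.

59794 annual layers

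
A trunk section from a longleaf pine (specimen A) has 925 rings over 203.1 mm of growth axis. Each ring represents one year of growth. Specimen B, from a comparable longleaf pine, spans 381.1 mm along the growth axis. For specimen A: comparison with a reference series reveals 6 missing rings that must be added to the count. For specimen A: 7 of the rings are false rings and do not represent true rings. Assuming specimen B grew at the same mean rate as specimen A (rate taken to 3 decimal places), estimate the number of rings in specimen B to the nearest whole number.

Specimen A: true ring count = 925 − 7 + 6 = 924.
A: Extension rate ≈ 203.1 / 924 = 0.220 mm/yr.
For B, 381.1 / 0.220 = 1732.27 years ≈ 1732 rings.

1732 rings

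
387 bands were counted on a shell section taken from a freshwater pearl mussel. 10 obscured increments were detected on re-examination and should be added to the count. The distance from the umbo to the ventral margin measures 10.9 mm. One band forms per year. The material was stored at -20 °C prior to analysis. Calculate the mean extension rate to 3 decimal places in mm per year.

0.027 mm per year

True band count = 387 + 10 = 397.
10.9 mm over 397 years gives 10.9 / 397 ≈ 0.027 mm per year.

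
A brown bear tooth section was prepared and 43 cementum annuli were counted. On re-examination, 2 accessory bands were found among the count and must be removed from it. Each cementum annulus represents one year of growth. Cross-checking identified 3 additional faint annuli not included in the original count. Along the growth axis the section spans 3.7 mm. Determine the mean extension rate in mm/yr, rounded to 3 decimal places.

True cementum annulus count = 43 − 2 + 3 = 44.
3.7 mm over 44 years gives 3.7 / 44 ≈ 0.084 mm/yr.

0.084 mm/yr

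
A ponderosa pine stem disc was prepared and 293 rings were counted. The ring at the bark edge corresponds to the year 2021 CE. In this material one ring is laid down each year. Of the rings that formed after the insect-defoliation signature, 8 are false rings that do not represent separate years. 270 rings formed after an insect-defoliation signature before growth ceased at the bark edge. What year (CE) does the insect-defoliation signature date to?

There are 270 rings younger than the insect-defoliation signature.
Excluding 8 false rings: 270 − 8 = 262.
The ring at the bark edge is 2021 CE, so the insect-defoliation signature dates to 2021 − 262 = 1759 CE.

1759 CE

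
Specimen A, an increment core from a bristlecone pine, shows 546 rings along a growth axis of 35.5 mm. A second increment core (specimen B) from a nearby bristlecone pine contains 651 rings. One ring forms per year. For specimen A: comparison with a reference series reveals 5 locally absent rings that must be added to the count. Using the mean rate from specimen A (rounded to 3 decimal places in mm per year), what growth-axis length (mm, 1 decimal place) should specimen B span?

41.7 mm

Specimen A: after corrections the count is 546 + 5 = 551 rings.
A: 35.5 mm over 551 years gives 35.5 / 551 ≈ 0.064 mm per year.
B's length ≈ 0.064 × 651 = 41.7 mm.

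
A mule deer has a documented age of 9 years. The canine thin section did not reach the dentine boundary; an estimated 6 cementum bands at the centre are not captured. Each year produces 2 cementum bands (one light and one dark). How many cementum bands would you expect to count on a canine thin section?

12 cementum bands

With 2 cementum bands per year, 9 years would produce 9 × 2 = 18 cementum bands.
Subtracting the 6 cementum bands not captured gives 18 − 6 = 12 cementum bands in the record.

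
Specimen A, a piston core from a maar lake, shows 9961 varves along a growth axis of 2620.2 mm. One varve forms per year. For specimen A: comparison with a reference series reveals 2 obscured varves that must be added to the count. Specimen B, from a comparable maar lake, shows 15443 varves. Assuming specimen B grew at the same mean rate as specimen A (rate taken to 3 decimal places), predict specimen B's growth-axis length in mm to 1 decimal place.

Specimen A: adjusted count: 9961 + 2 = 9963 varves.
A: Mean rate = 2620.2 mm / 9963 years ≈ 0.263 mm/yr.
For B, 0.263 mm/year × 15443 years = 4061.5 mm.

4061.5 mm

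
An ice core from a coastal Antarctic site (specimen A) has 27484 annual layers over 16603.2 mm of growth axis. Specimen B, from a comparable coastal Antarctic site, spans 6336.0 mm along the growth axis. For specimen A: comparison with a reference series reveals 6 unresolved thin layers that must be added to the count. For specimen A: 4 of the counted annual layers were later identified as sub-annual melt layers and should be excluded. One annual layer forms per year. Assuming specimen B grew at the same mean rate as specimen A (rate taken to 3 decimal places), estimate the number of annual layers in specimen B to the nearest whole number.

10490 annual layers

Specimen A: true annual layer count = 27484 − 4 + 6 = 27486.
A: Extension rate ≈ 16603.2 / 27486 = 0.604 mm/year.
B spans 6336.0 / 0.604 = 10490.07 years ≈ 10490 annual layers.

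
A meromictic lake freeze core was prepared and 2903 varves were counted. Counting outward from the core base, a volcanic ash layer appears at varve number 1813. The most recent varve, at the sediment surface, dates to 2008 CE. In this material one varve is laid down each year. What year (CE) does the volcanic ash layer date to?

918 CE

Between varve 1813 and the sediment surface there are 2903 − 1813 = 1090 varves.
Counting back 1090 years from 2008 CE places the volcanic ash layer in 2008 − 1090 = 918 CE.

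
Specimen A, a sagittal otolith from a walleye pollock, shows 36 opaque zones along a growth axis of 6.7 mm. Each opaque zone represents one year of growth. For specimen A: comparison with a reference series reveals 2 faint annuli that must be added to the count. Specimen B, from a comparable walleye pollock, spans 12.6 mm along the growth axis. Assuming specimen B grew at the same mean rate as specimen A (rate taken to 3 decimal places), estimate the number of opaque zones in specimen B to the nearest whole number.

72 opaque zones

Specimen A: after corrections the count is 36 + 2 = 38 opaque zones.
A: Mean rate = 6.7 mm / 38 years ≈ 0.176 mm per year.
B spans 12.6 / 0.176 = 71.59 years ≈ 72 opaque zones.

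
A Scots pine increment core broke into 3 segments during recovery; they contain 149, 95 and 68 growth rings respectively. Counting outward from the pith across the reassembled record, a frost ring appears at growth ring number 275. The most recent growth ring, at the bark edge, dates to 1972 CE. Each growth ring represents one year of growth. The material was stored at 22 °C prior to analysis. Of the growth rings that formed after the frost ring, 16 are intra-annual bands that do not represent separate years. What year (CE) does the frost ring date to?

1951 CE

Total growth rings = 149 + 95 + 68 = 312.
Between growth ring 275 and the bark edge there are 312 − 275 = 37 growth rings.
Excluding 16 false growth rings: 37 − 16 = 21.
Counting back 21 years from 1972 CE places the frost ring in 1972 − 21 = 1951 CE.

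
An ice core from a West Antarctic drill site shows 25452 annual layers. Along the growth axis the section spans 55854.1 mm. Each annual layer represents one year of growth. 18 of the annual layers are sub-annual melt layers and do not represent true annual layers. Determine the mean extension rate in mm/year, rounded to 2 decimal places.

2.20 mm/year

Correcting the raw count gives 25452 − 18 = 25434 true annual layers.
55854.1 mm over 25434 years gives 55854.1 / 25434 ≈ 2.20 mm/year.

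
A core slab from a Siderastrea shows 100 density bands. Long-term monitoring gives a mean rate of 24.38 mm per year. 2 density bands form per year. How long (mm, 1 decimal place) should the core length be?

Dividing by 2 density bands per year: 100 / 2 = 50 years.
Predicted length = 24.38 mm/year × 50 years = 1219.0 mm.

1219.0 mm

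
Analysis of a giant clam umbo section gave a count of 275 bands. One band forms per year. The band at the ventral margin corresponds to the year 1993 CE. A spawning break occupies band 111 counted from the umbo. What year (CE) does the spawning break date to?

Between band 111 and the ventral margin there are 275 − 111 = 164 bands.
Counting back 164 years from 1993 CE places the spawning break in 1993 − 164 = 1829 CE.

1829 CE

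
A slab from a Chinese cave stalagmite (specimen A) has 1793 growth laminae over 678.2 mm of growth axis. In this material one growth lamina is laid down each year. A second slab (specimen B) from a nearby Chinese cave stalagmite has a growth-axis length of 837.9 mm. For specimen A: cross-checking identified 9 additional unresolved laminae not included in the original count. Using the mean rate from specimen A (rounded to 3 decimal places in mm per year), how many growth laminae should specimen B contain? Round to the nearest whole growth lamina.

Specimen A: true growth lamina count = 1793 + 9 = 1802.
A: Extension rate ≈ 678.2 / 1802 = 0.376 mm/yr.
For B, 837.9 / 0.376 = 2228.46 years ≈ 2228 growth laminae.

2228 growth laminae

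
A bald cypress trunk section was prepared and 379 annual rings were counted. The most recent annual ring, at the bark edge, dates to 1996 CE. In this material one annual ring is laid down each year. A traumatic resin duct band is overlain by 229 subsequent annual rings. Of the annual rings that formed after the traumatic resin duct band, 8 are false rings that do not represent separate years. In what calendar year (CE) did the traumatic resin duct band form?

229 annual rings post-date the traumatic resin duct band.
Excluding 8 false annual rings: 229 − 8 = 221.
1996 − 221 = 1775 CE.

1775 CE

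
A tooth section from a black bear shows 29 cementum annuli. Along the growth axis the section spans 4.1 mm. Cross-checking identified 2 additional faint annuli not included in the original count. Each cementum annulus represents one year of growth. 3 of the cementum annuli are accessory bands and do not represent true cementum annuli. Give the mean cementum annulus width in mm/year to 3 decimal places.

After corrections the count is 29 − 3 + 2 = 28 cementum annuli.
4.1 mm over 28 years gives 4.1 / 28 ≈ 0.146 mm/year.

0.146 mm/year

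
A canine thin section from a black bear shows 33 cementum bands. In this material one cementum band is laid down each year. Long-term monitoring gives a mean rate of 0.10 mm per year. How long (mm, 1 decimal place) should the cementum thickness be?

The record spans 33 years at 0.10 mm per year.
33 years at 0.10 mm/year gives 0.10 × 33 = 3.3 mm.

3.3 mm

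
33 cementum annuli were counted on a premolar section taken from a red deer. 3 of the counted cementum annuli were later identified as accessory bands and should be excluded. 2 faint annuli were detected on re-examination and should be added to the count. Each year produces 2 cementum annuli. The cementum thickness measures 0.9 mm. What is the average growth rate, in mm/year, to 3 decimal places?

0.056 mm/year

Adjusted count: 33 − 3 + 2 = 32 cementum annuli.
With 2 cementum annuli per year, 32 / 2 = 16 years.
Extension rate ≈ 0.9 / 16 = 0.056 mm/year.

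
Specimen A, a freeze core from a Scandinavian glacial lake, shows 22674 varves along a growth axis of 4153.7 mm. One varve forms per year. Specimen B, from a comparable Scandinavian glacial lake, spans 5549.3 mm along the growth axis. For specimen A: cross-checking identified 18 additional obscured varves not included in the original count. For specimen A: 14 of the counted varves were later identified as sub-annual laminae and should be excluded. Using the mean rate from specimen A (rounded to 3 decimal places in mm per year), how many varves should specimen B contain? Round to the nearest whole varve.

Specimen A: correcting the raw count gives 22674 − 14 + 18 = 22678 true varves.
A: Mean rate = 4153.7 mm / 22678 years ≈ 0.183 mm per year.
Specimen B: 5549.3 mm / 0.183 mm per year = 30324.04 years ≈ 30324 varves.

30324 varves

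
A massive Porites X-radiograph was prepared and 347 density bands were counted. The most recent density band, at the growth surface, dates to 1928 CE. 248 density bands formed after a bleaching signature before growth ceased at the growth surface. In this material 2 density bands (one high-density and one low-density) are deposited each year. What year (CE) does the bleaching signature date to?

248 density bands post-date the bleaching signature.
With 2 density bands per year, 248 / 2 = 124 years.
Counting back 124 years from 1928 CE places the bleaching signature in 1928 − 124 = 1804 CE.

1804 CE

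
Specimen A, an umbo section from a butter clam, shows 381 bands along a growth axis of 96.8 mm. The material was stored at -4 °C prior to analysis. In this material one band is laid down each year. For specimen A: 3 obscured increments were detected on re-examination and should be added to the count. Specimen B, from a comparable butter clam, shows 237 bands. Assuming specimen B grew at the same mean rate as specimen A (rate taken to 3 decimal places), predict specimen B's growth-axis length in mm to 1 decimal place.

Specimen A: adjusted count: 381 + 3 = 384 bands.
A: Mean rate = 96.8 mm / 384 years ≈ 0.252 mm/yr.
Length of B = 0.252 × 237 = 59.7 mm.

59.7 mm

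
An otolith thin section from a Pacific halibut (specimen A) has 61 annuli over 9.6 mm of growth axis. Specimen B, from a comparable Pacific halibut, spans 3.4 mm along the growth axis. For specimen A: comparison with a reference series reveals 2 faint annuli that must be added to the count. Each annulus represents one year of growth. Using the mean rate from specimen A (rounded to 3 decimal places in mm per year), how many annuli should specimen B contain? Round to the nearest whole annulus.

Specimen A: correcting the raw count gives 61 + 2 = 63 true annuli.
A: Extension rate ≈ 9.6 / 63 = 0.152 mm/year.
B spans 3.4 / 0.152 = 22.37 years ≈ 22 annuli.

22 annuli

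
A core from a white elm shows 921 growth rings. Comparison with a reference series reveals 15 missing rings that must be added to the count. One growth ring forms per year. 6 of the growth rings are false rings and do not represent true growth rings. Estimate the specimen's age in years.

930 years

Adjusted count: 921 − 6 + 15 = 930 growth rings.
At one growth ring per year, that is 930 years.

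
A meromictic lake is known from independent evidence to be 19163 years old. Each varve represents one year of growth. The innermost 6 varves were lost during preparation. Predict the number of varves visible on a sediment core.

At one varve per year, 19163 years correspond to 19163 varves.
19163 − 6 missed = 19157 varves expected in the prepared section.

19157 varves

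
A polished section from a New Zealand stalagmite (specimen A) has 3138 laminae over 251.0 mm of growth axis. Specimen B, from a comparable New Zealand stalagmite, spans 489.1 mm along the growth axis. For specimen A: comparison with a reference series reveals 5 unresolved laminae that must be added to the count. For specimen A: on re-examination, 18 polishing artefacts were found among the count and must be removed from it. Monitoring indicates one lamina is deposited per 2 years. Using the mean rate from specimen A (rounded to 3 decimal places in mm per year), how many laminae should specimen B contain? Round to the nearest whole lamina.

Specimen A: correcting the raw count gives 3138 − 18 + 5 = 3125 true laminae.
Specimen A: multiplying by 2 years per lamina: 3125 × 2 = 6250 years.
A: Mean rate = 251.0 mm / 6250 years ≈ 0.040 mm/yr.
B spans 489.1 / 0.040 = 12227.50 years; at 2 years per lamina that is 12227.50 / 2 ≈ 6114 laminae.

6114 laminae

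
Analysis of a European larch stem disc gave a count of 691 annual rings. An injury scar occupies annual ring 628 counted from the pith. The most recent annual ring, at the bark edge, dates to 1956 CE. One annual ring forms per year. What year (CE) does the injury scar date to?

1893 CE

The injury scar sits at annual ring 628 from the pith, so 691 − 628 = 63 annual rings formed after it.
Counting back 63 years from 1956 CE places the injury scar in 1956 − 63 = 1893 CE.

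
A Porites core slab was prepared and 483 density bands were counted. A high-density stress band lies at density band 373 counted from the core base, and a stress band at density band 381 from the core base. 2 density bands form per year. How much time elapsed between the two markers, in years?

The two markers are separated by 381 − 373 = 8 density bands.
Dividing by 2 density bands per year: 8 / 2 = 4 years.

4 years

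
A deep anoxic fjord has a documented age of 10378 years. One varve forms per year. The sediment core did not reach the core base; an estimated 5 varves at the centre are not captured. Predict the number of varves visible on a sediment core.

Expected varves over 10378 years: 10378.
Subtracting the 5 varves not captured gives 10378 − 5 = 10373 varves in the record.

10373 varves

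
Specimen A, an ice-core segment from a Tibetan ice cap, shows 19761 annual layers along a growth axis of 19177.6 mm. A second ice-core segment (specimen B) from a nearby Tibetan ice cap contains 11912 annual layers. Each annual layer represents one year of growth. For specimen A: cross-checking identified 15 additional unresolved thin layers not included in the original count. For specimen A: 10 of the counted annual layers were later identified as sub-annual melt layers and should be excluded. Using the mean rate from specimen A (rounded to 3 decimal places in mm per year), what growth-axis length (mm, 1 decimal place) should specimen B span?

11554.6 mm

Specimen A: true annual layer count = 19761 − 10 + 15 = 19766.
A: Mean rate = 19177.6 mm / 19766 years ≈ 0.970 mm per year.
B's length ≈ 0.970 × 11912 = 11554.6 mm.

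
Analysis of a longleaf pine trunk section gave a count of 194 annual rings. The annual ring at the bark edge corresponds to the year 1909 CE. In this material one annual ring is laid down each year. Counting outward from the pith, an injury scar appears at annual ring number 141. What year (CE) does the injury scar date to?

194 − 141 = 53 annual rings lie beyond the injury scar toward the bark edge.
The annual ring at the bark edge is 1909 CE, so the injury scar dates to 1909 − 53 = 1856 CE.

1856 CE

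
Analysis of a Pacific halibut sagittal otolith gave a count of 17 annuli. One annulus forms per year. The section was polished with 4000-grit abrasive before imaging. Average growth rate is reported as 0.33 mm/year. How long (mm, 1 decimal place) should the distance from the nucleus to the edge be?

5.6 mm

The record spans 17 years at 0.33 mm per year.
Predicted length = 0.33 mm/year × 17 years = 5.6 mm.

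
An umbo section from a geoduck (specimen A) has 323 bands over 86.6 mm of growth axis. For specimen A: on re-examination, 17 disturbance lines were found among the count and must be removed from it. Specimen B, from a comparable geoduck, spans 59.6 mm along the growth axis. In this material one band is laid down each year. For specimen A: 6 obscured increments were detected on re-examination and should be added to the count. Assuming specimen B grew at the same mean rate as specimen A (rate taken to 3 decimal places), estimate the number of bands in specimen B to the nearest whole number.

214 bands

Specimen A: adjusted count: 323 − 17 + 6 = 312 bands.
A: Extension rate ≈ 86.6 / 312 = 0.278 mm/year.
Specimen B: 59.6 mm / 0.278 mm per year = 214.39 years ≈ 214 bands.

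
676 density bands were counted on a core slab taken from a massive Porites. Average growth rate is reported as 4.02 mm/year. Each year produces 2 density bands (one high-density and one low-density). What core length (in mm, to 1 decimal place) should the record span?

1358.8 mm

With 2 density bands per year, 676 / 2 = 338 years.
Predicted length = 4.02 mm/year × 338 years = 1358.8 mm.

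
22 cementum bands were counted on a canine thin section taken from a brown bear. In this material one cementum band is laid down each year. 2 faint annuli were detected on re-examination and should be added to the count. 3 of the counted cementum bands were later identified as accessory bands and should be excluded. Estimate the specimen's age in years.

21 yr

Adjusted count: 22 − 3 + 2 = 21 cementum bands.
At one cementum band per year, that is 21 years.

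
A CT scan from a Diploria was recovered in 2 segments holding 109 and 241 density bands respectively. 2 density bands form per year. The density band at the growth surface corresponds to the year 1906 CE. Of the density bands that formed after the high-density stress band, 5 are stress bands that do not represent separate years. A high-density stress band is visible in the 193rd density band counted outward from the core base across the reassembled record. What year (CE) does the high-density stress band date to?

1830 CE

Total density bands = 109 + 241 = 350.
Between density band 193 and the growth surface there are 350 − 193 = 157 density bands.
157 − 5 false = 152 true density bands after the high-density stress band.
With 2 density bands per year, 152 / 2 = 76 years.
Counting back 76 years from 1906 CE places the high-density stress band in 1906 − 76 = 1830 CE.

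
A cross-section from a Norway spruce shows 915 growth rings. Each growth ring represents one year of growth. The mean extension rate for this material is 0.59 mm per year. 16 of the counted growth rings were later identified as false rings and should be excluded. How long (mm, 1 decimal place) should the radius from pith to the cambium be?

530.4 mm

After corrections the count is 915 − 16 = 899 growth rings.
Length ≈ 0.59 × 899 = 530.4 mm.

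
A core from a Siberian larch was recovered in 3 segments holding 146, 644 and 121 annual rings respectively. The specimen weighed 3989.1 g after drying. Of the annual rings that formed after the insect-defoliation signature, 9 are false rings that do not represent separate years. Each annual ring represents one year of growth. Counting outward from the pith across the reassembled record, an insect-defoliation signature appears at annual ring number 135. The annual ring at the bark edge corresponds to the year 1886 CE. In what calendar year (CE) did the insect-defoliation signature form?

Total annual rings = 146 + 644 + 121 = 911.
The insect-defoliation signature sits at annual ring 135 from the pith, so 911 − 135 = 776 annual rings formed after it.
776 − 9 false = 767 true annual rings after the insect-defoliation signature.
1886 − 767 = 1119 CE.

1119 CE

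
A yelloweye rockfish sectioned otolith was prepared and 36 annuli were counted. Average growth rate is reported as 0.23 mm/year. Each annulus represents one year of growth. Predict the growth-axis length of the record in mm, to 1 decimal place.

8.3 mm

The record spans 36 years at 0.23 mm per year.
Predicted length = 0.23 mm/year × 36 years = 8.3 mm.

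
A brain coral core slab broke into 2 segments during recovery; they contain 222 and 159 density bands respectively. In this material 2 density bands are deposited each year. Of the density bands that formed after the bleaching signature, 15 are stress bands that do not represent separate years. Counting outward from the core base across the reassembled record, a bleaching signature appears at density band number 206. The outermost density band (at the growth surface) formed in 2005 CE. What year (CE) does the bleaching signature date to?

1925 CE

Total density bands = 222 + 159 = 381.
Between density band 206 and the growth surface there are 381 − 206 = 175 density bands.
Excluding 15 false density bands: 175 − 15 = 160.
160 density bands at 2 per year is 160 / 2 = 80 years.
2005 − 80 = 1925 CE.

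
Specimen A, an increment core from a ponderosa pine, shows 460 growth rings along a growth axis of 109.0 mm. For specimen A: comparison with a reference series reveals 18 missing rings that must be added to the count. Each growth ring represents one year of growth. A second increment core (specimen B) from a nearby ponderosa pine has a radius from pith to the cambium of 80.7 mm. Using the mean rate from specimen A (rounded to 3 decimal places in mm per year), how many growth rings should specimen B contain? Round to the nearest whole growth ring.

Specimen A: true growth ring count = 460 + 18 = 478.
A: Mean rate = 109.0 mm / 478 years ≈ 0.228 mm/yr.
For B, 80.7 / 0.228 = 353.95 years ≈ 354 growth rings.

354 growth rings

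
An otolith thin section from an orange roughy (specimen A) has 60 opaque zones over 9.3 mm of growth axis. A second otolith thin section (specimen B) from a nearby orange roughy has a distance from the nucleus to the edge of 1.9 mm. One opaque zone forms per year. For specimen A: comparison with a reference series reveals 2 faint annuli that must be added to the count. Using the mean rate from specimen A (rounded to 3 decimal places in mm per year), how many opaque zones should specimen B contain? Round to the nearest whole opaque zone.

13 opaque zones

Specimen A: true opaque zone count = 60 + 2 = 62.
A: Extension rate ≈ 9.3 / 62 = 0.150 mm per year.
For B, 1.9 / 0.150 = 12.67 years ≈ 13 opaque zones.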